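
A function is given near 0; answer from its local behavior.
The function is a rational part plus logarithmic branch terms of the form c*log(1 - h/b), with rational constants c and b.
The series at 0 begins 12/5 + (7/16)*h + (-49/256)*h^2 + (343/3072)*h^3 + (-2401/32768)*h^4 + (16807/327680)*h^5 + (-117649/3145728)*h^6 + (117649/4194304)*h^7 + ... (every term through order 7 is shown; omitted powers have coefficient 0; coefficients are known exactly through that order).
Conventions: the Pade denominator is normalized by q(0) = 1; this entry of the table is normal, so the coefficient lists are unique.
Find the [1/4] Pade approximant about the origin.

The Pade approximant has numerator coefficients [12/5, 5452307/2848400]; denominator coefficients [1, 350511/569680, -177233/5468928, 246617/29167616, -9323083/4200136704].

Taylor coefficients needed (read off): a_0 = 12/5, a_1 = 7/16, a_2 = -49/256, a_3 = 343/3072, a_4 = -2401/32768, a_5 = 16807/327680.
Write the denominator as Q(h) = 1 + q1*h + q2*h^2 + q3*h^3 + q4*h^4. Requiring Q*f - P = O(h^6) with deg P <= 1 kills the coefficients of h^2..h^5 in Q*f:
  h^2: a_2 + q1*a_1 + q2*a_0 = 0, i.e. -49/256 + (7/16)*q1 + (12/5)*q2 = 0.
  h^3: a_3 + q1*a_2 + q2*a_1 + q3*a_0 = 0, i.e. 343/3072 + (-49/256)*q1 + (7/16)*q2 + (12/5)*q3 = 0.
  h^4: a_4 + q1*a_3 + q2*a_2 + q3*a_1 + q4*a_0 = 0, i.e. -2401/32768 + (343/3072)*q1 + (-49/256)*q2 + (7/16)*q3 + (12/5)*q4 = 0.
  h^5: a_5 + q1*a_4 + q2*a_3 + q3*a_2 + q4*a_1 = 0, i.e. 16807/327680 + (-2401/32768)*q1 + (343/3072)*q2 + (-49/256)*q3 + (7/16)*q4 = 0.
Solving this linear system: q1 = 350511/569680, q2 = -177233/5468928, q3 = 246617/29167616, q4 = -9323083/4200136704.
The numerator is Q*f truncated at degree 1: P0 = a_0 = 12/5; P1 = a_1 + q1*a_0 = 5452307/2848400.


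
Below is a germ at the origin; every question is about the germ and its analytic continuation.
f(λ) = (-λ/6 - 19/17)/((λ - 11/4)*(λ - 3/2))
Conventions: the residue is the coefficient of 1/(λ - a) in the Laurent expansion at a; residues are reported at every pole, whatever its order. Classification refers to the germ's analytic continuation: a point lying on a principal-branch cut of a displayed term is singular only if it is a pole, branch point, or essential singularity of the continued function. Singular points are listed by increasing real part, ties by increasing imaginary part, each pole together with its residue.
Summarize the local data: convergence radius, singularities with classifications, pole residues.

Denominator factor (λ - 3/2): pole of order 1 at 3/2, modulus 3/2.
Denominator factor (λ - 11/4): pole of order 1 at 11/4, modulus 11/4.
The radius of convergence is the smallest modulus among the singular points: 3/2.
At the order-1 pole 3/2 set g(λ) = (λ - (3/2))*f(λ) = (-λ/6 - 19/17)/(λ - 11/4).
Simple pole: residue = g(a) at a = 3/2, which is 93/85.
At the order-1 pole 11/4 set g(λ) = (λ - (11/4))*f(λ) = (-λ/6 - 19/17)/(λ - 3/2).
Simple pole: residue = g(a) at a = 11/4, which is -643/510.
List the singular points by increasing real part (a conjugate pair: the negative imaginary part first).

Radius of convergence at 0: 3/2.
At 3/2: a pole of order 1; residue 93/85.
At 11/4: a pole of order 1; residue -643/510.


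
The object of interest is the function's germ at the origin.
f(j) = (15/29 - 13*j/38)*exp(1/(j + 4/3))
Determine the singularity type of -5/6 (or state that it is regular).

There is no denominator, hence no pole anywhere.
The essential point of exp(1/(j - (-4/3))) is -4/3, not -5/6.
So the germ continues analytically to -5/6.

The point is a regular point.


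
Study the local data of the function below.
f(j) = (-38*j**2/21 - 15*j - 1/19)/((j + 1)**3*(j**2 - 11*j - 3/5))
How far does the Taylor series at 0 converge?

The radius of convergence is -11/2 + (1/10)*sqrt(3085).

Denominator factor (j + 1)^3: pole of order 3 at -1, modulus 1.
Denominator factor (j**2 - 11*j - 3/5): discriminant 617/5, real irrational roots 11/2 + (1/10)*sqrt(3085) and 11/2 - (1/10)*sqrt(3085); poles of order 1, moduli 11/2 + (1/10)*sqrt(3085) and -11/2 + (1/10)*sqrt(3085).
The radius of convergence is the smallest modulus among the singular points: -11/2 + (1/10)*sqrt(3085).


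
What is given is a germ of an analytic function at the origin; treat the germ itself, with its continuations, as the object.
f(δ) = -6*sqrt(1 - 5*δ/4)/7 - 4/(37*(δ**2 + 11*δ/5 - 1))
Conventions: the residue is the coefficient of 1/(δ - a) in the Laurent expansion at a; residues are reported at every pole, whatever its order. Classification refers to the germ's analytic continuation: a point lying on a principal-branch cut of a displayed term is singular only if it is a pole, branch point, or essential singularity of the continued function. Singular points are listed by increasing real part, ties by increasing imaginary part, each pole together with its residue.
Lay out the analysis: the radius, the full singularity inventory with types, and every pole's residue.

Radius of convergence at 0: -11/10 + (1/10)*sqrt(221).
At -11/10 - (1/10)*sqrt(221): a pole of order 1; residue (20/8177)*sqrt(221).
At -11/10 + (1/10)*sqrt(221): a pole of order 1; residue -(20/8177)*sqrt(221).
At 4/5: an algebraic (square-root) branch point.

Denominator factor (δ**2 + 11*δ/5 - 1): discriminant 221/25, real irrational roots -11/10 + (1/10)*sqrt(221) and -11/10 - (1/10)*sqrt(221); poles of order 1, moduli -11/10 + (1/10)*sqrt(221) and 11/10 + (1/10)*sqrt(221).
Branch term (-6/7)*sqrt(1 - δ/(4/5)): its argument vanishes at δ = 4/5, a square-root branch point, modulus 4/5.
The radius of convergence is the smallest modulus among the singular points: -11/10 + (1/10)*sqrt(221).
The branch term is analytic at -11/10 - (1/10)*sqrt(221) and contributes nothing to the residue; only the rational part matters.
The factor δ**2 + 11*δ/5 - 1 splits as (δ - a)(δ - a') with a = -11/10 - (1/10)*sqrt(221), a' = -11/10 + (1/10)*sqrt(221). At the order-1 pole a set g(δ) = (δ - a)*(rational part) = [-4/37] / (δ - a').
Simple pole: residue = g(a) at a = -11/10 - (1/10)*sqrt(221), which is (20/8177)*sqrt(221).
The branch term is analytic at -11/10 + (1/10)*sqrt(221) and contributes nothing to the residue; only the rational part matters.
The factor δ**2 + 11*δ/5 - 1 splits as (δ - a)(δ - a') with a = -11/10 + (1/10)*sqrt(221), a' = -11/10 - (1/10)*sqrt(221). At the order-1 pole a set g(δ) = (δ - a)*(rational part) = [-4/37] / (δ - a').
Simple pole: residue = g(a) at a = -11/10 + (1/10)*sqrt(221), which is -(20/8177)*sqrt(221).
List the singular points by increasing real part (a conjugate pair: the negative imaginary part first).


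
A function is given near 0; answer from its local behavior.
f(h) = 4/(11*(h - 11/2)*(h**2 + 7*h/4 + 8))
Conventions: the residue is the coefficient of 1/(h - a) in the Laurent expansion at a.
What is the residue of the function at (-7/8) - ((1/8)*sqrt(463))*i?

The residue is (-16/4213) - ((816/1950619)*sqrt(463))*i.

The factor h**2 + 7*h/4 + 8 splits as (h - a)(h - a') with a = (-7/8) - ((1/8)*sqrt(463))*i, a' = (-7/8) + ((1/8)*sqrt(463))*i. At the order-1 pole a set g(h) = (h - a)*f(h) = [4/(11*(h - 11/2))] / (h - a').
Simple pole: residue = g(a) at a = (-7/8) - ((1/8)*sqrt(463))*i, which is (-16/4213) - ((816/1950619)*sqrt(463))*i.


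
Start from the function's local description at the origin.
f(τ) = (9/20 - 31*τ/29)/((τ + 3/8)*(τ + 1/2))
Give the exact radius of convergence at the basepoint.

The radius of convergence is 3/8.

Denominator factor (τ + 1/2): pole of order 1 at -1/2, modulus 1/2.
Denominator factor (τ + 3/8): pole of order 1 at -3/8, modulus 3/8.
The radius of convergence is the smallest modulus among the singular points: 3/8.


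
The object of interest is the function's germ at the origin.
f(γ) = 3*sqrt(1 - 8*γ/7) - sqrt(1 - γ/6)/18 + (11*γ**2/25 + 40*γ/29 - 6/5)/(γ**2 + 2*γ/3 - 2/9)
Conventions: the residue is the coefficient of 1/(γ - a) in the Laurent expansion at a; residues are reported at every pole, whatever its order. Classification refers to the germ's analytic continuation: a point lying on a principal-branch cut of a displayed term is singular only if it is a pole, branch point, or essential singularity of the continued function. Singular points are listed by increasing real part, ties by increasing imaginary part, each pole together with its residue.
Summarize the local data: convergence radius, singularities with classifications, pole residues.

Radius of convergence at 0: -1/3 + (1/3)*sqrt(3).
At -1/3 - (1/3)*sqrt(3): a pole of order 1; residue 1181/2175 + (4777/6525)*sqrt(3).
At -1/3 + (1/3)*sqrt(3): a pole of order 1; residue 1181/2175 - (4777/6525)*sqrt(3).
At 7/8: an algebraic (square-root) branch point.
At 6: an algebraic (square-root) branch point.

Denominator factor (γ**2 + 2*γ/3 - 2/9): discriminant 4/3, real irrational roots -1/3 + (1/3)*sqrt(3) and -1/3 - (1/3)*sqrt(3); poles of order 1, moduli -1/3 + (1/3)*sqrt(3) and 1/3 + (1/3)*sqrt(3).
Branch term (-1/18)*sqrt(1 - γ/(6)): its argument vanishes at γ = 6, a square-root branch point, modulus 6.
Branch term (3)*sqrt(1 - γ/(7/8)): its argument vanishes at γ = 7/8, a square-root branch point, modulus 7/8.
The radius of convergence is the smallest modulus among the singular points: -1/3 + (1/3)*sqrt(3).
The branch terms are analytic at -1/3 - (1/3)*sqrt(3) and contribute nothing to the residue; only the rational part matters.
The factor γ**2 + 2*γ/3 - 2/9 splits as (γ - a)(γ - a') with a = -1/3 - (1/3)*sqrt(3), a' = -1/3 + (1/3)*sqrt(3). At the order-1 pole a set g(γ) = (γ - a)*(rational part) = [11*γ**2/25 + 40*γ/29 - 6/5] / (γ - a').
Simple pole: residue = g(a) at a = -1/3 - (1/3)*sqrt(3), which is 1181/2175 + (4777/6525)*sqrt(3).
The branch terms are analytic at -1/3 + (1/3)*sqrt(3) and contribute nothing to the residue; only the rational part matters.
The factor γ**2 + 2*γ/3 - 2/9 splits as (γ - a)(γ - a') with a = -1/3 + (1/3)*sqrt(3), a' = -1/3 - (1/3)*sqrt(3). At the order-1 pole a set g(γ) = (γ - a)*(rational part) = [11*γ**2/25 + 40*γ/29 - 6/5] / (γ - a').
Simple pole: residue = g(a) at a = -1/3 + (1/3)*sqrt(3), which is 1181/2175 - (4777/6525)*sqrt(3).
List the singular points by increasing real part (a conjugate pair: the negative imaginary part first).


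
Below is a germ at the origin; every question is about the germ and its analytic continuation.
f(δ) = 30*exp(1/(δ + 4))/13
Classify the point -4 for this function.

The exponent 1/(δ - (-4)) has a pole at -4, so exp(1/(δ - (-4))) takes every nonzero value near it: an essential singularity (not a pole of any order).

The point is an essential singularity.


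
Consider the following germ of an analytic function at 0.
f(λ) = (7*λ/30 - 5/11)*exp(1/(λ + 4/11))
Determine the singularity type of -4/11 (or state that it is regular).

The exponent 1/(λ - (-4/11)) has a pole at -4/11, so exp(1/(λ - (-4/11))) takes every nonzero value near it: an essential singularity (not a pole of any order).

The point is an essential singularity.


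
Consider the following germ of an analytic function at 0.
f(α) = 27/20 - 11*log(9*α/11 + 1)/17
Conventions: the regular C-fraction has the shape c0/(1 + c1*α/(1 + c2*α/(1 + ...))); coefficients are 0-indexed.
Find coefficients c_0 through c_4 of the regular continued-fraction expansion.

The regular C-fraction coefficients are [27/20, 20/51, 19/1122, 1377/418, -603/209].

Taylor coefficients (expand at 0): a_0 = 27/20, a_1 = -9/17, a_2 = 81/374, a_3 = -243/2057, a_4 = 6561/90508.
c0 = a_0 = 27/20. Peel one level at a time: if S = 1 + c*α/S' with S'(0) = 1, then c is the α-coefficient of S and S' = c*α/(S - 1).
S_1 = c0/f = 1 + (20/51)*α + (-190/28611)*α^2 + ...; c1 = 20/51.
S_2 = c1*α/(S_1 - 1) = 1 + (19/1122)*α + (-27/484)*α^2 + ...; c2 = 19/1122.
S_3 = c2*α/(S_2 - 1) = 1 + (1377/418)*α + (830331/87362)*α^2 + ...; c3 = 1377/418.
S_4 = c3*α/(S_3 - 1) = 1 + (-603/209)*α + ...; c4 = -603/209.


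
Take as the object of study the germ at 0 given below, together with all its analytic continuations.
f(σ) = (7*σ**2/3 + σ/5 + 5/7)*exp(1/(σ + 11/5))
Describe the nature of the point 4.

The point is a regular point.

There is no denominator, hence no pole anywhere.
The essential point of exp(1/(σ - (-11/5))) is -11/5, not 4.
So the germ continues analytically to 4.


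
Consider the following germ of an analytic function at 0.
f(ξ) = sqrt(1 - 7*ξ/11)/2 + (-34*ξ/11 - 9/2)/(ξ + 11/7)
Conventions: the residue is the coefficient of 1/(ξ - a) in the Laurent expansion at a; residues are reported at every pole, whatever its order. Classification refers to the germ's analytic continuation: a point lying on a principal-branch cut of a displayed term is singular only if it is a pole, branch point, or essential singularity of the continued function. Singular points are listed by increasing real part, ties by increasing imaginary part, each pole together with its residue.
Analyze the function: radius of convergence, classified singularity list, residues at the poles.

Denominator factor (ξ + 11/7): pole of order 1 at -11/7, modulus 11/7.
Branch term (1/2)*sqrt(1 - ξ/(11/7)): its argument vanishes at ξ = 11/7, a square-root branch point, modulus 11/7.
The radius of convergence is the smallest modulus among the singular points: 11/7.
The branch term is analytic at -11/7 and contributes nothing to the residue; only the rational part matters.
At the order-1 pole -11/7 set g(ξ) = (ξ - (-11/7))*(rational part) = -34*ξ/11 - 9/2.
Simple pole: residue = g(a) at a = -11/7, which is 5/14.
List the singular points by increasing real part (a conjugate pair: the negative imaginary part first).

Radius of convergence at 0: 11/7.
At -11/7: a pole of order 1; residue 5/14.
At 11/7: an algebraic (square-root) branch point.


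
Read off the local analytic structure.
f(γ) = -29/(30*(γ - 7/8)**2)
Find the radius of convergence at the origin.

The radius of convergence is 7/8.

Denominator factor (γ - 7/8)^2: pole of order 2 at 7/8, modulus 7/8.
The radius of convergence is the smallest modulus among the singular points: 7/8.


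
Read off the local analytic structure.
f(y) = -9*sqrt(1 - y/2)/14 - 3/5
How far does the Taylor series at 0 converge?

The radius of convergence is 2.

Branch term (-9/14)*sqrt(1 - y/(2)): its argument vanishes at y = 2, a square-root branch point, modulus 2.
The radius of convergence is the smallest modulus among the singular points: 2.


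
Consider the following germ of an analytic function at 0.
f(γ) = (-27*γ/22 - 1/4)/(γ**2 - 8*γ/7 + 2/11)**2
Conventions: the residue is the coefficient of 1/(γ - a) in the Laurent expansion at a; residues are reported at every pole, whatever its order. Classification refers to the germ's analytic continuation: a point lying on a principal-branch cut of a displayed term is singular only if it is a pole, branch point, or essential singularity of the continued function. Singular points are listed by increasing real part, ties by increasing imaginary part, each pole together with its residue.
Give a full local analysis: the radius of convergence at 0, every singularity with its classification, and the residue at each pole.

Radius of convergence at 0: 4/7 - (1/77)*sqrt(858).
At 4/7 - (1/77)*sqrt(858): a pole of order 2; residue -(14357/97344)*sqrt(858).
At 4/7 + (1/77)*sqrt(858): a pole of order 2; residue (14357/97344)*sqrt(858).

Denominator factor (γ**2 - 8*γ/7 + 2/11)^2: discriminant 312/539, real irrational roots 4/7 + (1/77)*sqrt(858) and 4/7 - (1/77)*sqrt(858); poles of order 2, moduli 4/7 + (1/77)*sqrt(858) and 4/7 - (1/77)*sqrt(858).
The radius of convergence is the smallest modulus among the singular points: 4/7 - (1/77)*sqrt(858).
The factor γ**2 - 8*γ/7 + 2/11 splits as (γ - a)(γ - a') with a = 4/7 - (1/77)*sqrt(858), a' = 4/7 + (1/77)*sqrt(858). At the order-2 pole a set g(γ) = (γ - a)^2*f(γ) = [-27*γ/22 - 1/4] / (γ - a')^2.
Order-2 pole: residue = g'(a); g'(4/7 - (1/77)*sqrt(858)) = -(14357/97344)*sqrt(858), so the residue is -(14357/97344)*sqrt(858).
The factor γ**2 - 8*γ/7 + 2/11 splits as (γ - a)(γ - a') with a = 4/7 + (1/77)*sqrt(858), a' = 4/7 - (1/77)*sqrt(858). At the order-2 pole a set g(γ) = (γ - a)^2*f(γ) = [-27*γ/22 - 1/4] / (γ - a')^2.
Order-2 pole: residue = g'(a); g'(4/7 + (1/77)*sqrt(858)) = (14357/97344)*sqrt(858), so the residue is (14357/97344)*sqrt(858).
List the singular points by increasing real part (a conjugate pair: the negative imaginary part first).


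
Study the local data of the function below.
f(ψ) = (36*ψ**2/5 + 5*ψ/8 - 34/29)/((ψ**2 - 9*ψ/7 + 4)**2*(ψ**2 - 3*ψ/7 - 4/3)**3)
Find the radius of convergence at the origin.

The radius of convergence is -3/14 + (1/42)*sqrt(2433).

Denominator factor (ψ**2 - 3*ψ/7 - 4/3)^3: discriminant 811/147, real irrational roots 3/14 + (1/42)*sqrt(2433) and 3/14 - (1/42)*sqrt(2433); poles of order 3, moduli 3/14 + (1/42)*sqrt(2433) and -3/14 + (1/42)*sqrt(2433).
Denominator factor (ψ**2 - 9*ψ/7 + 4)^2: discriminant -703/49, complex-conjugate roots (9/14) + ((1/14)*sqrt(703))*i and (9/14) - ((1/14)*sqrt(703))*i; poles of order 2, moduli 2 and 2.
The radius of convergence is the smallest modulus among the singular points: -3/14 + (1/42)*sqrt(2433).


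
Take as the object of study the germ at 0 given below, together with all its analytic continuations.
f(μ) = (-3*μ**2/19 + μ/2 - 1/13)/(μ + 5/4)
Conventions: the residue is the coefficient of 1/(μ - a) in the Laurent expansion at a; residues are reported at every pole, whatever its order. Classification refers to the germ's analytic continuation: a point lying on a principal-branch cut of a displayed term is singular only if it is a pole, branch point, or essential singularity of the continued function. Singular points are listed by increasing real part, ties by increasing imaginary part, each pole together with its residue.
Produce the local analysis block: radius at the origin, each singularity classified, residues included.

Radius of convergence at 0: 5/4.
At -5/4: a pole of order 1; residue -3749/3952.

Denominator factor (μ + 5/4): pole of order 1 at -5/4, modulus 5/4.
The radius of convergence is the smallest modulus among the singular points: 5/4.
At the order-1 pole -5/4 set g(μ) = (μ - (-5/4))*f(μ) = -3*μ**2/19 + μ/2 - 1/13.
Simple pole: residue = g(a) at a = -5/4, which is -3749/3952.


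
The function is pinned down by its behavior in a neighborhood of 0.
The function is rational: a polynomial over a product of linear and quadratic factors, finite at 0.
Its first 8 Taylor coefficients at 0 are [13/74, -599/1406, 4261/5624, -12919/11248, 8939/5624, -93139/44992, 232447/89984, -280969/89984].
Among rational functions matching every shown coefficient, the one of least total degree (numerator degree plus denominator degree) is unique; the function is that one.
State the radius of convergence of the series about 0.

The radius of convergence is 1.

No rational of total degree below 5 reproduces all 8 coefficients; solving the [1/4] Pade equations on them gives f(α) = (-α/19 - 26/37)/((α + 1)**2*(α**2 - 2*α - 4)), whose expansion matches every shown term.
Denominator factor (α + 1)^2: pole of order 2 at -1, modulus 1.
Denominator factor (α**2 - 2*α - 4): discriminant 20, real irrational roots 1 + sqrt(5) and 1 - sqrt(5); poles of order 1, moduli 1 + sqrt(5) and -1 + sqrt(5).
The radius of convergence is the smallest modulus among the singular points: 1.


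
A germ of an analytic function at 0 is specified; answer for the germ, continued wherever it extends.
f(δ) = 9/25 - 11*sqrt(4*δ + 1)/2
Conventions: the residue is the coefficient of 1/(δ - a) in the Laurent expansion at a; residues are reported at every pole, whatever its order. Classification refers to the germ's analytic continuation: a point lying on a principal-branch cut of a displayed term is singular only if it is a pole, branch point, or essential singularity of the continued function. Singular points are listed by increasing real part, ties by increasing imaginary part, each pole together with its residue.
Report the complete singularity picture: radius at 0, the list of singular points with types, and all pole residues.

Radius of convergence at 0: 1/4.
At -1/4: an algebraic (square-root) branch point.

Branch term (-11/2)*sqrt(1 - δ/(-1/4)): its argument vanishes at δ = -1/4, a square-root branch point, modulus 1/4.
The radius of convergence is the smallest modulus among the singular points: 1/4.


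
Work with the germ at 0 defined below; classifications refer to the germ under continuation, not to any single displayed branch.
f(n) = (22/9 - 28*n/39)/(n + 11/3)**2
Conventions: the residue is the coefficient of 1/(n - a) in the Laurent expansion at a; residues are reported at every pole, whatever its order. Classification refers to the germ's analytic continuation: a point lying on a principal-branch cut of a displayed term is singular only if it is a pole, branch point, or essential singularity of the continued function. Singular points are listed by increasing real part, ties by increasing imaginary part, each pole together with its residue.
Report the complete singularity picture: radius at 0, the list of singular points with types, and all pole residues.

Denominator factor (n + 11/3)^2: pole of order 2 at -11/3, modulus 11/3.
The radius of convergence is the smallest modulus among the singular points: 11/3.
At the order-2 pole -11/3 set g(n) = (n - (-11/3))^2*f(n) = 22/9 - 28*n/39.
Order-2 pole: residue = g'(a); g'(-11/3) = -28/39, so the residue is -28/39.

Radius of convergence at 0: 11/3.
At -11/3: a pole of order 2; residue -28/39.


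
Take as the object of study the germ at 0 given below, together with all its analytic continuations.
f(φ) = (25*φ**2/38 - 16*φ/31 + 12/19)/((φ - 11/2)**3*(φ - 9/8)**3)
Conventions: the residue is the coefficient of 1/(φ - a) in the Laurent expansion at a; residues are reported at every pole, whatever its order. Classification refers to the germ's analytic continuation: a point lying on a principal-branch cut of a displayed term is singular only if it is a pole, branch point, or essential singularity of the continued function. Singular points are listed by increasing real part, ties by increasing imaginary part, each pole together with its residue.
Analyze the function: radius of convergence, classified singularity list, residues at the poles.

Radius of convergence at 0: 9/8.
At 9/8: a pole of order 3; residue -117918464/6187076875.
At 11/2: a pole of order 3; residue 117918464/6187076875.

Denominator factor (φ - 11/2)^3: pole of order 3 at 11/2, modulus 11/2.
Denominator factor (φ - 9/8)^3: pole of order 3 at 9/8, modulus 9/8.
The radius of convergence is the smallest modulus among the singular points: 9/8.
At the order-3 pole 9/8 set g(φ) = (φ - (9/8))^3*f(φ) = (25*φ**2/38 - 16*φ/31 + 12/19)/(φ - 11/2)**3.
Order-3 pole: residue = g''(a)/2; g''(9/8) = -235836928/6187076875, so the residue is -117918464/6187076875.
At the order-3 pole 11/2 set g(φ) = (φ - (11/2))^3*f(φ) = (25*φ**2/38 - 16*φ/31 + 12/19)/(φ - 9/8)**3.
Order-3 pole: residue = g''(a)/2; g''(11/2) = 235836928/6187076875, so the residue is 117918464/6187076875.
List the singular points by increasing real part (a conjugate pair: the negative imaginary part first).


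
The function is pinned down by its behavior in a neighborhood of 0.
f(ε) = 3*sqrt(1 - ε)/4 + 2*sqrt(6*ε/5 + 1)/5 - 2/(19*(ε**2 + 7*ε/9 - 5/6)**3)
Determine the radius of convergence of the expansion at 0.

The radius of convergence is -7/18 + (1/18)*sqrt(319).

Denominator factor (ε**2 + 7*ε/9 - 5/6)^3: discriminant 319/81, real irrational roots -7/18 + (1/18)*sqrt(319) and -7/18 - (1/18)*sqrt(319); poles of order 3, moduli -7/18 + (1/18)*sqrt(319) and 7/18 + (1/18)*sqrt(319).
Branch term (3/4)*sqrt(1 - ε/(1)): its argument vanishes at ε = 1, a square-root branch point, modulus 1.
Branch term (2/5)*sqrt(1 - ε/(-5/6)): its argument vanishes at ε = -5/6, a square-root branch point, modulus 5/6.
The radius of convergence is the smallest modulus among the singular points: -7/18 + (1/18)*sqrt(319).


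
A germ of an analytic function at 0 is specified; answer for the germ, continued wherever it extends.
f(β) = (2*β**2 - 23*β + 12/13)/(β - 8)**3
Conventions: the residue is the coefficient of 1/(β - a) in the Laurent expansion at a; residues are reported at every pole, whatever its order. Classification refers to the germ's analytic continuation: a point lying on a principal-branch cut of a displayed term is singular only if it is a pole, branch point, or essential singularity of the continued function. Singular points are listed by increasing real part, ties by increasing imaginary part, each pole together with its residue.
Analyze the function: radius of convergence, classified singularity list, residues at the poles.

Denominator factor (β - 8)^3: pole of order 3 at 8, modulus 8.
The radius of convergence is the smallest modulus among the singular points: 8.
At the order-3 pole 8 set g(β) = (β - (8))^3*f(β) = 2*β**2 - 23*β + 12/13.
Order-3 pole: residue = g''(a)/2; g''(8) = 4, so the residue is 2.

Radius of convergence at 0: 8.
At 8: a pole of order 3; residue 2.


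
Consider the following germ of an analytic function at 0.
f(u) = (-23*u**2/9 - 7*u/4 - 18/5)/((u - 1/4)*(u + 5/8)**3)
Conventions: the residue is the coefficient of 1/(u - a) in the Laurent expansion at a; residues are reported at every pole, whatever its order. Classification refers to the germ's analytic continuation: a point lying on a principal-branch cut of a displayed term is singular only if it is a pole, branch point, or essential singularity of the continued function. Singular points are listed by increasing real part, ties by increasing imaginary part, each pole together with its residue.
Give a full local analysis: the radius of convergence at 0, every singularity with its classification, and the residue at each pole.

Radius of convergence at 0: 1/4.
At -5/8: a pole of order 3; residue 96704/15435.
At 1/4: a pole of order 1; residue -96704/15435.

Denominator factor (u + 5/8)^3: pole of order 3 at -5/8, modulus 5/8.
Denominator factor (u - 1/4): pole of order 1 at 1/4, modulus 1/4.
The radius of convergence is the smallest modulus among the singular points: 1/4.
At the order-3 pole -5/8 set g(u) = (u - (-5/8))^3*f(u) = (-23*u**2/9 - 7*u/4 - 18/5)/(u - 1/4).
Order-3 pole: residue = g''(a)/2; g''(-5/8) = 193408/15435, so the residue is 96704/15435.
At the order-1 pole 1/4 set g(u) = (u - (1/4))*f(u) = (-23*u**2/9 - 7*u/4 - 18/5)/(u + 5/8)**3.
Simple pole: residue = g(a) at a = 1/4, which is -96704/15435.
List the singular points by increasing real part (a conjugate pair: the negative imaginary part first).


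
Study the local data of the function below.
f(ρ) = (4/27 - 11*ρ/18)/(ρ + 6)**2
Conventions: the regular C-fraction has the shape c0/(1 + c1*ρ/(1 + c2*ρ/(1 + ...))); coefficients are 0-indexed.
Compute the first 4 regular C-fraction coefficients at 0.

Taylor coefficients (expand at 0): a_0 = 1/243, a_1 = -107/5832, a_2 = 35/5832, a_3 = -313/209952.
c0 = a_0 = 1/243. Peel one level at a time: if S = 1 + c*ρ/S' with S'(0) = 1, then c is the ρ-coefficient of S and S' = c*ρ/(S - 1).
S_1 = c0/f = 1 + (107/24)*ρ + (10609/576)*ρ^2 + ...; c1 = 107/24.
S_2 = c1*ρ/(S_1 - 1) = 1 + (-10609/2568)*ρ + (10609/412164)*ρ^2 + ...; c2 = -10609/2568.
S_3 = c2*ρ/(S_2 - 1) = 1 + (2/321)*ρ + ...; c3 = 2/321.

The regular C-fraction coefficients are [1/243, 107/24, -10609/2568, 2/321].


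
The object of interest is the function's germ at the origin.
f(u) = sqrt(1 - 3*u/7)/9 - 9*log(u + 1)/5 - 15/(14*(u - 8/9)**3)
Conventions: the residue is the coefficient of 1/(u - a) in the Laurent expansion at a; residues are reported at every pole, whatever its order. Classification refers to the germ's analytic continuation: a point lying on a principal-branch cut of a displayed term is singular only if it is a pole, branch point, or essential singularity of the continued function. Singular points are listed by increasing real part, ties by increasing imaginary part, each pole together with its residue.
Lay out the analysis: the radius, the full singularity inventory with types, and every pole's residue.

Radius of convergence at 0: 8/9.
At -1: a logarithmic branch point.
At 8/9: a pole of order 3; residue 0.
At 7/3: an algebraic (square-root) branch point.

Denominator factor (u - 8/9)^3: pole of order 3 at 8/9, modulus 8/9.
Branch term (1/9)*sqrt(1 - u/(7/3)): its argument vanishes at u = 7/3, a square-root branch point, modulus 7/3.
Branch term (-9/5)*log(1 - u/(-1)): its argument vanishes at u = -1, a logarithmic branch point, modulus 1.
The radius of convergence is the smallest modulus among the singular points: 8/9.
The branch terms are analytic at 8/9 and contribute nothing to the residue; only the rational part matters.
At the order-3 pole 8/9 set g(u) = (u - (8/9))^3*(rational part) = -15/14.
Order-3 pole: residue = g''(a)/2; g''(8/9) = 0, so the residue is 0.
List the singular points by increasing real part (a conjugate pair: the negative imaginary part first).


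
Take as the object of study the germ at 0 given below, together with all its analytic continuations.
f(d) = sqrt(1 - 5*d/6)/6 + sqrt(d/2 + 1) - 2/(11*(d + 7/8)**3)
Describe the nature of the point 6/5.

The term (1/6)*sqrt(1 - d/(6/5)) has argument 1 - 6/5/(6/5) = 0 at 6/5: a square-root (algebraic, two-sheeted) branch point; the remaining terms are analytic or single-valued there.

The point is an algebraic (square-root) branch point.


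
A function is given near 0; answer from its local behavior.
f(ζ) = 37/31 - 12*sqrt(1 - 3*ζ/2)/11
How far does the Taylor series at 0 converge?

The radius of convergence is 2/3.

Branch term (-12/11)*sqrt(1 - ζ/(2/3)): its argument vanishes at ζ = 2/3, a square-root branch point, modulus 2/3.
The radius of convergence is the smallest modulus among the singular points: 2/3.


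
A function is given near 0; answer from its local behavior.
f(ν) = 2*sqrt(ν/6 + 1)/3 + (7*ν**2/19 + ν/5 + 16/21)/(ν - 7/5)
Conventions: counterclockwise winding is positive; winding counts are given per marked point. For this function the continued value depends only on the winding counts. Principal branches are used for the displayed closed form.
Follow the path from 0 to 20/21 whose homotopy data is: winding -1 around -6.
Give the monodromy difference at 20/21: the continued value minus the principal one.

The rational part is single-valued and drops out of the difference; each branch term changes only by its own monodromy.
(2/3)*sqrt(1 - ν/(-6)): winding -1 is odd, the square root flips sign, contributing -2*(2/3)*sqrt(1 - (20/21)/(-6)) = -2*(2/3)*sqrt(73/63) = -(4/63)*sqrt(511).
Summing the contributions at ν = 20/21 gives -(4/63)*sqrt(511).

Continued minus principal equals -(4/63)*sqrt(511).


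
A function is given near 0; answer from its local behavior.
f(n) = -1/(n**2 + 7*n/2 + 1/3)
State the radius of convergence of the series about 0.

The radius of convergence is 7/4 - (1/12)*sqrt(393).

Denominator factor (n**2 + 7*n/2 + 1/3): discriminant 131/12, real irrational roots -7/4 + (1/12)*sqrt(393) and -7/4 - (1/12)*sqrt(393); poles of order 1, moduli 7/4 - (1/12)*sqrt(393) and 7/4 + (1/12)*sqrt(393).
The radius of convergence is the smallest modulus among the singular points: 7/4 - (1/12)*sqrt(393).


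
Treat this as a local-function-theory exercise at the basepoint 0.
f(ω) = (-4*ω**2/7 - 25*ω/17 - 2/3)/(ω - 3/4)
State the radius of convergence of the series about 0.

Denominator factor (ω - 3/4): pole of order 1 at 3/4, modulus 3/4.
The radius of convergence is the smallest modulus among the singular points: 3/4.

The radius of convergence is 3/4.


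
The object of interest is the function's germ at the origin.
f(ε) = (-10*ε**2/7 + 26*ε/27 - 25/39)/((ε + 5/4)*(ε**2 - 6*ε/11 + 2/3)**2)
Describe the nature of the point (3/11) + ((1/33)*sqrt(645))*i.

The denominator factor ε**2 - 6*ε/11 + 2/3 vanishes at (3/11) + ((1/33)*sqrt(645))*i and appears to the power 2; the numerator there equals (35821/99099) + ((382/68607)*sqrt(645))*i, nonzero, and no other factor vanishes.
Hence a pole whose order is the multiplicity, 2.

The point is a pole of order 2.


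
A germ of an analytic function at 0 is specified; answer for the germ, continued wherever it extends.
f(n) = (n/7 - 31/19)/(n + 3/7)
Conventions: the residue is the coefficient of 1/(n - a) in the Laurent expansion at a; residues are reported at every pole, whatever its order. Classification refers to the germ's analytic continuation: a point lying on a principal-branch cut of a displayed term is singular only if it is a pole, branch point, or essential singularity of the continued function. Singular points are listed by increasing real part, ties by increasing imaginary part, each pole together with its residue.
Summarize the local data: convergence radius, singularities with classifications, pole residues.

Denominator factor (n + 3/7): pole of order 1 at -3/7, modulus 3/7.
The radius of convergence is the smallest modulus among the singular points: 3/7.
At the order-1 pole -3/7 set g(n) = (n - (-3/7))*f(n) = n/7 - 31/19.
Simple pole: residue = g(a) at a = -3/7, which is -1576/931.

Radius of convergence at 0: 3/7.
At -3/7: a pole of order 1; residue -1576/931.


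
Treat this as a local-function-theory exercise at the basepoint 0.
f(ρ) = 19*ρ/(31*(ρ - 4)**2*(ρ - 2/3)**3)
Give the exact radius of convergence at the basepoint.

Denominator factor (ρ - 2/3)^3: pole of order 3 at 2/3, modulus 2/3.
Denominator factor (ρ - 4)^2: pole of order 2 at 4, modulus 4.
The radius of convergence is the smallest modulus among the singular points: 2/3.

The radius of convergence is 2/3.


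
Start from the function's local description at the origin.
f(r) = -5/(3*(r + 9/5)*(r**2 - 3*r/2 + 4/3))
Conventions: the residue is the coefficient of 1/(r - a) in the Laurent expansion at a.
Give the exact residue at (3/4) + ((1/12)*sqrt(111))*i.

The factor r**2 - 3*r/2 + 4/3 splits as (r - a)(r - a') with a = (3/4) + ((1/12)*sqrt(111))*i, a' = (3/4) - ((1/12)*sqrt(111))*i. At the order-1 pole a set g(r) = (r - a)*f(r) = [-5/(3*(r + 9/5))] / (r - a').
Simple pole: residue = g(a) at a = (3/4) + ((1/12)*sqrt(111))*i, which is (125/1091) + ((1275/40367)*sqrt(111))*i.

The residue is (125/1091) + ((1275/40367)*sqrt(111))*i.


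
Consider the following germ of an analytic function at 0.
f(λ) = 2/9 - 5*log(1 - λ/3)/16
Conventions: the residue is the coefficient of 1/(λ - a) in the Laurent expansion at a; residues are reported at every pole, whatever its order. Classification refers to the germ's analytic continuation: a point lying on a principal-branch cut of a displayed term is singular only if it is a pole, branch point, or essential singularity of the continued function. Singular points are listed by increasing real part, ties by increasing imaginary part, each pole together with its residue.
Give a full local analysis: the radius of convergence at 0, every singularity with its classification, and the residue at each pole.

Radius of convergence at 0: 3.
At 3: a logarithmic branch point.

Branch term (-5/16)*log(1 - λ/(3)): its argument vanishes at λ = 3, a logarithmic branch point, modulus 3.
The radius of convergence is the smallest modulus among the singular points: 3.


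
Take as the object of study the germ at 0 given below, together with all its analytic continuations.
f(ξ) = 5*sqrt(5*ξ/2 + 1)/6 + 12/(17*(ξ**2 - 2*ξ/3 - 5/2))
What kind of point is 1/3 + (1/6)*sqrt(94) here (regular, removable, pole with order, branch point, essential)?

The point is a pole of order 1.

The denominator factor ξ**2 - 2*ξ/3 - 5/2 vanishes at 1/3 + (1/6)*sqrt(94) and appears to the power 1; the numerator there equals 12/17, nonzero, and no other factor vanishes.
The branch terms are analytic at this point.
Hence a pole whose order is the multiplicity, 1.


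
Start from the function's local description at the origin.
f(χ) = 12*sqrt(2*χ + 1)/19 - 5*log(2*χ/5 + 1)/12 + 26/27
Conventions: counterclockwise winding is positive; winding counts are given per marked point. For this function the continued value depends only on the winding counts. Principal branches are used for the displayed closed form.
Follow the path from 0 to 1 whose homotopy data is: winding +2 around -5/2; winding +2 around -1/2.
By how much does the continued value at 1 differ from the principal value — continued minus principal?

The rational part is single-valued and drops out of the difference; each branch term changes only by its own monodromy.
(12/19)*sqrt(1 - χ/(-1/2)): winding +2 is even, the square root returns to the same sheet, contribution 0.
(-5/12)*log(1 - χ/(-5/2)): each positive loop around -5/2 adds 2*pi*i to the log, so winding +2 contributes (-5/12)*(2)*2*pi*i = -(5/3)*pi*i.
Summing the contributions at χ = 1 gives -(5/3)*pi*i.

Continued minus principal equals -(5/3)*pi*i.


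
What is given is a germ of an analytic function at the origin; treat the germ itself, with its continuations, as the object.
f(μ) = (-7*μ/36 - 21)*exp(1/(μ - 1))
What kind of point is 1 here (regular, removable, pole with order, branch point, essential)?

The exponent 1/(μ - (1)) has a pole at 1, so exp(1/(μ - (1))) takes every nonzero value near it: an essential singularity (not a pole of any order).

The point is an essential singularity.


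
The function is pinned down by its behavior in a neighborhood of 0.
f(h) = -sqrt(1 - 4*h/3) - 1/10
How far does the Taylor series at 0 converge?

The radius of convergence is 3/4.

Branch term (-1)*sqrt(1 - h/(3/4)): its argument vanishes at h = 3/4, a square-root branch point, modulus 3/4.
The radius of convergence is the smallest modulus among the singular points: 3/4.


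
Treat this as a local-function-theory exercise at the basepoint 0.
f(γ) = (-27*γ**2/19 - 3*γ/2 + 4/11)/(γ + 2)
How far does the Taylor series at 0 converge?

The radius of convergence is 2.

Denominator factor (γ + 2): pole of order 1 at -2, modulus 2.
The radius of convergence is the smallest modulus among the singular points: 2.


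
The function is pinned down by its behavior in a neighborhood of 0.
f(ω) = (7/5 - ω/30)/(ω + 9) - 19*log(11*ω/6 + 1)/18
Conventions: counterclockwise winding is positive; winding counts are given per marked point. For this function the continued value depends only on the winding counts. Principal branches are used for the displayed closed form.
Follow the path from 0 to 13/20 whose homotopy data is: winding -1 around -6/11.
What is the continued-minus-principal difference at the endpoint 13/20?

Continued minus principal equals (19/9)*pi*i.

The rational part is single-valued and drops out of the difference; each branch term changes only by its own monodromy.
(-19/18)*log(1 - ω/(-6/11)): each positive loop around -6/11 adds 2*pi*i to the log, so winding -1 contributes (-19/18)*(-1)*2*pi*i = (19/9)*pi*i.
Summing the contributions at ω = 13/20 gives (19/9)*pi*i.


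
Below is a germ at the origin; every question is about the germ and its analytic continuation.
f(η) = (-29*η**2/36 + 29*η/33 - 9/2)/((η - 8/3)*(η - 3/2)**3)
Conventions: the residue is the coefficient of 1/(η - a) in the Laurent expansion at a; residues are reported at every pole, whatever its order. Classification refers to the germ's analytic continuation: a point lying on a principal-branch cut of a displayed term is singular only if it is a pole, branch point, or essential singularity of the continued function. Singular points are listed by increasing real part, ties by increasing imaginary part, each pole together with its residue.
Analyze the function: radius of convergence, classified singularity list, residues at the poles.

Radius of convergence at 0: 3/2.
At 3/2: a pole of order 3; residue 56204/11319.
At 8/3: a pole of order 1; residue -56204/11319.

Denominator factor (η - 8/3): pole of order 1 at 8/3, modulus 8/3.
Denominator factor (η - 3/2)^3: pole of order 3 at 3/2, modulus 3/2.
The radius of convergence is the smallest modulus among the singular points: 3/2.
At the order-3 pole 3/2 set g(η) = (η - (3/2))^3*f(η) = (-29*η**2/36 + 29*η/33 - 9/2)/(η - 8/3).
Order-3 pole: residue = g''(a)/2; g''(3/2) = 112408/11319, so the residue is 56204/11319.
At the order-1 pole 8/3 set g(η) = (η - (8/3))*f(η) = (-29*η**2/36 + 29*η/33 - 9/2)/(η - 3/2)**3.
Simple pole: residue = g(a) at a = 8/3, which is -56204/11319.
List the singular points by increasing real part (a conjugate pair: the negative imaginary part first).
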